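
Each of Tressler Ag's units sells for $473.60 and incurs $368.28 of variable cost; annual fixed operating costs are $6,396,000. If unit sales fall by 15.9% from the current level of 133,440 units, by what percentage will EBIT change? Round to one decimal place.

At 133,440 units, contribution = 133,440 × $105.32 = $14,053,900.80.
EBIT = $14,053,900.80 − $6,396,000 = $7,657,900.80.
Degree of operating leverage = $14,053,900.80 / $7,657,900.80 = 1.8352.
%ΔEBIT = DOL × %ΔSales = 1.8352 × -15.9% = -29.2%.

-29.2%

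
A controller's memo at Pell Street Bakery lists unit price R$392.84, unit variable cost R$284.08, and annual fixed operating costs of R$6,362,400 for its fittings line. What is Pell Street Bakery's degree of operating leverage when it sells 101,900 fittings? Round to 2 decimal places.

Total contribution margin = 101,900 × R$108.76 = R$11,082,644.00.
Operating income = contribution − fixed costs = R$11,082,644.00 − R$6,362,400 = R$4,720,244.00.
Degree of operating leverage = R$11,082,644.00 / R$4,720,244.00 = 2.3479.

2.35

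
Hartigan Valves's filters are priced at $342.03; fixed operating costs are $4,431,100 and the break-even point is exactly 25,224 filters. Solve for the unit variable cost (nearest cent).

$166.36

Contribution per unit must be FC / Q = $4,431,100 / 25,224 = $175.6700.
Variable cost per unit = $342.03 − $175.6700 = $166.36.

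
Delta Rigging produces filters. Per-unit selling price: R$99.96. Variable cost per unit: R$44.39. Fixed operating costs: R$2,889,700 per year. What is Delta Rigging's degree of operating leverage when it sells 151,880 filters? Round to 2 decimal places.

1.52

Contribution at this volume is 151,880 × R$55.57 = R$8,439,971.60.
Operating income = contribution − fixed costs = R$8,439,971.60 − R$2,889,700 = R$5,550,271.60.
Degree of operating leverage = R$8,439,971.60 / R$5,550,271.60 = 1.5206.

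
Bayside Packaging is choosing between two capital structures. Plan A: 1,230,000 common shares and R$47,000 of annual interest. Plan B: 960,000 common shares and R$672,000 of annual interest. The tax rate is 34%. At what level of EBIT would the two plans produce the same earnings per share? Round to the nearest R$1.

R$2,894,222

Set EPS_A = EPS_B: (EBIT − R$47,000)(1 − 0.34) ÷ 1,230,000 = (EBIT − R$672,000)(1 − 0.34) ÷ 960,000.
The (1 − t) factor cancels: (EBIT − 47,000) × 960,000 = (EBIT − 672,000) × 1,230,000.
Solving, EBIT = (672,000·1,230,000 − 47,000·960,000) / (1,230,000 − 960,000) = 781,440,000,000 / 270,000 = 2,894,222.22.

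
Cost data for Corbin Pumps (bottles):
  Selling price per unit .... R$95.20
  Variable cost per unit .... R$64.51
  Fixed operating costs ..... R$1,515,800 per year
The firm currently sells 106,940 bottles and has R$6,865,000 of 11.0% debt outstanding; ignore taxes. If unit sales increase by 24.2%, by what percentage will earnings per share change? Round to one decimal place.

+78.6%

Contribution at this volume is 106,940 × R$30.69 = R$3,281,988.60.
EBIT = R$3,281,988.60 − R$1,515,800 = R$1,766,188.60.
Interest = R$755,150.00, so EBIT − I = R$1,011,038.60.
DCL = total CM / (EBIT − I) = R$3,281,988.60 / R$1,011,038.60 = 3.2462.
EPS therefore changes by 3.2462 × (+24.2%) = +78.6%.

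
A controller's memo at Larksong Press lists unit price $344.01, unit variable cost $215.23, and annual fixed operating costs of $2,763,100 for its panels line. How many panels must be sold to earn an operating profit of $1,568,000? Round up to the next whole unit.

33,632 panels

Contribution margin per unit = $344.01 − $215.23 = $128.78.
Units = (FC + target) / CM = ($2,763,100 + $1,568,000) / $128.78 = 33,631.78, so 33,632 panels.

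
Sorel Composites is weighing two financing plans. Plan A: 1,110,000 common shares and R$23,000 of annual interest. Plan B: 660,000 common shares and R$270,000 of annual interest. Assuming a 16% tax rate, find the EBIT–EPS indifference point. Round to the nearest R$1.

Set EPS_A = EPS_B: (EBIT − R$23,000)(1 − 0.16) ÷ 1,110,000 = (EBIT − R$270,000)(1 − 0.16) ÷ 660,000.
The (1 − t) factor cancels: (EBIT − 23,000) × 660,000 = (EBIT − 270,000) × 1,110,000.
Solving, EBIT = (270,000·1,110,000 − 23,000·660,000) / (1,110,000 − 660,000) = 284,520,000,000 / 450,000 = 632,266.67.

R$632,267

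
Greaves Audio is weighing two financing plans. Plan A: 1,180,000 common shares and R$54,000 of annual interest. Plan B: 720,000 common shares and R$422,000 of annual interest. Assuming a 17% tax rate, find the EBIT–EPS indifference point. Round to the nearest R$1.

R$998,000

Set EPS_A = EPS_B: (EBIT − R$54,000)(1 − 0.17) ÷ 1,180,000 = (EBIT − R$422,000)(1 − 0.17) ÷ 720,000.
Cancelling (1 − t) and cross-multiplying: 720,000·(EBIT − 54,000) = 1,180,000·(EBIT − 422,000).
EBIT × (1,180,000 − 720,000) = 422,000 × 1,180,000 − 54,000 × 720,000 = 459,080,000,000, so EBIT = 459,080,000,000 ÷ 460,000 = 998,000.00.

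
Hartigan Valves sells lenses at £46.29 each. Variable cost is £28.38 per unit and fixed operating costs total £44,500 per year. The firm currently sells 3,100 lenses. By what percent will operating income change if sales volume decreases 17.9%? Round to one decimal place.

-90.2%

Contribution at this volume is 3,100 × £17.91 = £55,521.00.
EBIT = £55,521.00 − £44,500 = £11,021.00.
So DOL = total CM / EBIT = £55,521.00 / £11,021.00 = 5.0377.
Operating income changes by 5.0377 × -17.9% = -90.2%.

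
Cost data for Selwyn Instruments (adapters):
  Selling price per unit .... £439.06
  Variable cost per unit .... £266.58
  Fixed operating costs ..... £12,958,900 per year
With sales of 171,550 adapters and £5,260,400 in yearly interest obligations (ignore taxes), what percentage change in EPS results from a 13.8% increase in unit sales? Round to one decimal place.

At 171,550 units, contribution = 171,550 × £172.48 = £29,588,944.00.
EBIT = £29,588,944.00 − £12,958,900 = £16,630,044.00.
After interest of £5,260,400.00, pre-tax earnings = £11,369,644.00.
Degree of combined leverage = contribution ÷ (EBIT − I) = £29,588,944.00 ÷ £11,369,644.00 = 2.6025.
EPS therefore changes by 2.6025 × (+13.8%) = +35.9%.

+35.9%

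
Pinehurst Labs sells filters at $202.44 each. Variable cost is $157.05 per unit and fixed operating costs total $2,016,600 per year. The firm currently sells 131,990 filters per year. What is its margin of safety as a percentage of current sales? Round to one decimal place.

66.3%

Each unit contributes $202.44 − $157.05 = $45.39. Break-even units = $2,016,600 ÷ $45.39 = 44,428.29; break-even revenue = 44,428.29 × $202.44 = $8,994,062.66.
Current sales = 131,990 × $202.44 = $26,720,055.60.
Margin of safety = ($26,720,055.60 − $8,994,062.66) ÷ $26,720,055.60 = 66.3%.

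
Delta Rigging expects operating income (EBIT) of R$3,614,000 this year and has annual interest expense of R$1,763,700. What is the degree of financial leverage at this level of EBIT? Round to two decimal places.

Annual interest charges come to R$1,763,700.00.
Degree of financial leverage = EBIT / (EBIT − interest) = R$3,614,000 / R$1,850,300.00 = 1.9532.

1.95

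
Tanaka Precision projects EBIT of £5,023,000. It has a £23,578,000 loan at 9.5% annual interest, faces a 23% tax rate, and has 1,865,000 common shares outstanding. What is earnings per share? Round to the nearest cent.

Pre-tax income = £5,023,000 − £2,239,910.00 = £2,783,090.00.
Net income = £2,783,090.00 × (1 − 0.23) = £2,142,979.30.
Per share: £2,142,979.30 / 1,865,000 shares = £1.15.

£1.15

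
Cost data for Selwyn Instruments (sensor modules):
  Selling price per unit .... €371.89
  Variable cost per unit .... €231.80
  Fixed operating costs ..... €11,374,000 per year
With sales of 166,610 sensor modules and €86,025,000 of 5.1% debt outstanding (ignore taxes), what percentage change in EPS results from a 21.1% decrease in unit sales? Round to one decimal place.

Total contribution margin = 166,610 × €140.09 = €23,340,394.90.
Subtracting fixed costs: EBIT = €23,340,394.90 − €11,374,000 = €11,966,394.90.
After interest of €4,387,275.00, pre-tax earnings = €7,579,119.90.
Degree of combined leverage = contribution ÷ (EBIT − I) = €23,340,394.90 ÷ €7,579,119.90 = 3.0796.
%ΔEPS = DCL × %ΔSales = 3.0796 × -21.1% = -65.0%.

-65.0%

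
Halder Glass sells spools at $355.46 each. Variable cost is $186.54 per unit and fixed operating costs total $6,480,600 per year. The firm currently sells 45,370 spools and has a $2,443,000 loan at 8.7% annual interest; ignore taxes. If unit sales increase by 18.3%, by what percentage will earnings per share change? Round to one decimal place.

At 45,370 units, contribution = 45,370 × $168.92 = $7,663,900.40.
Operating income = contribution − fixed costs = $7,663,900.40 − $6,480,600 = $1,183,300.40.
Interest = $212,541.00, so EBIT − I = $970,759.40.
DCL = total CM / (EBIT − I) = $7,663,900.40 / $970,759.40 = 7.8947.
EPS therefore changes by 7.8947 × (+18.3%) = +144.5%.

+144.5%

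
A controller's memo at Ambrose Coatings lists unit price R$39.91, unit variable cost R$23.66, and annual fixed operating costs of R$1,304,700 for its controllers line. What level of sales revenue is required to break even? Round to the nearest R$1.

R$3,204,343

CM per unit = R$39.91 − R$23.66 = R$16.25; CM ratio = R$16.25 / R$39.91 = 0.4072.
Break-even revenue = fixed costs × price ÷ CM = R$1,304,700 × R$39.91 ÷ R$16.25 = R$3,204,343.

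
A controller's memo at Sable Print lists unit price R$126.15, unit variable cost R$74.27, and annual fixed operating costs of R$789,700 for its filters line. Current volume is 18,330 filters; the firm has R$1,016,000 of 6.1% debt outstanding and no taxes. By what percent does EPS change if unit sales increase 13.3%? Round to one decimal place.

Total contribution margin = 18,330 × R$51.88 = R$950,960.40.
EBIT = R$950,960.40 − R$789,700 = R$161,260.40.
Interest = R$61,976.00, so EBIT − I = R$99,284.40.
Degree of combined leverage = contribution ÷ (EBIT − I) = R$950,960.40 ÷ R$99,284.40 = 9.5781.
EPS therefore changes by 9.5781 × (+13.3%) = +127.4%.

+127.4%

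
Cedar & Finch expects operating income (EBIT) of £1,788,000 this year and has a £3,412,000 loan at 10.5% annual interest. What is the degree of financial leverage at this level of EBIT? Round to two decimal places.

1.25

Annual interest charges come to £358,260.00.
DFL = EBIT ÷ (EBIT − I) = £1,788,000 ÷ (£1,788,000 − £358,260.00) = £1,788,000 ÷ £1,429,740.00 = 1.2506.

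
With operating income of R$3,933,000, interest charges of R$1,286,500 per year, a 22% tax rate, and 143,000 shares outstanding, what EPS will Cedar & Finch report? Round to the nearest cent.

R$14.44

Interest = R$1,286,500.00, so EBT = R$3,933,000 − R$1,286,500.00 = R$2,646,500.00.
Net income = R$2,646,500.00 × (1 − 0.22) = R$2,064,270.00.
EPS = R$2,064,270.00 ÷ 143,000 = R$14.44.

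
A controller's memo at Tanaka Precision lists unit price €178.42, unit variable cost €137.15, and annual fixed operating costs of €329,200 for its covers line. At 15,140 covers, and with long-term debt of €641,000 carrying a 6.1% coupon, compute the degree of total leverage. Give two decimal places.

2.44

Total contribution margin = 15,140 × €41.27 = €624,827.80.
Subtracting fixed costs: EBIT = €624,827.80 − €329,200 = €295,627.80. Interest = €39,101.00, so EBIT − I = €256,526.80.
DCL = contribution ÷ (EBIT − I) = €624,827.80 ÷ €256,526.80 = 2.4357.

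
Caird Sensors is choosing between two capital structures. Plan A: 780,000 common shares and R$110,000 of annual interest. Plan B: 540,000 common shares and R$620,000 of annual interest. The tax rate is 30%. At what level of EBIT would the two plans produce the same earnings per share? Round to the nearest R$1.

At indifference, (EBIT − 110,000)(1 − t)/780,000 = (EBIT − 620,000)(1 − t)/540,000.
Cancelling (1 − t) and cross-multiplying: 540,000·(EBIT − 110,000) = 780,000·(EBIT − 620,000).
Solving, EBIT = (620,000·780,000 − 110,000·540,000) / (780,000 − 540,000) = 424,200,000,000 / 240,000 = 1,767,500.00.

R$1,767,500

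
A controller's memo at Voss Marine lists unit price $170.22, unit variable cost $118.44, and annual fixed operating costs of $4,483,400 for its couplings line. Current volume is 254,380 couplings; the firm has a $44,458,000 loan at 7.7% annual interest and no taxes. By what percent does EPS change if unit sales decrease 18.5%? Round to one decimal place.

At 254,380 units, contribution = 254,380 × $51.78 = $13,171,796.40.
Subtracting fixed costs: EBIT = $13,171,796.40 − $4,483,400 = $8,688,396.40.
After interest of $3,423,266.00, pre-tax earnings = $5,265,130.40.
DCL = total CM / (EBIT − I) = $13,171,796.40 / $5,265,130.40 = 2.5017.
EPS therefore changes by 2.5017 × (-18.5%) = -46.3%.

-46.3%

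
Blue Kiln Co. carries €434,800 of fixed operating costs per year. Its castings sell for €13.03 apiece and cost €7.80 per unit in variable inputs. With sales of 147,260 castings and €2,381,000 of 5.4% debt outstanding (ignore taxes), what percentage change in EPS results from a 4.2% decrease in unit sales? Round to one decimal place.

-15.6%

At 147,260 units, contribution = 147,260 × €5.23 = €770,169.80.
Subtracting fixed costs: EBIT = €770,169.80 − €434,800 = €335,369.80.
Interest = €128,574.00, so EBIT − I = €206,795.80.
Degree of combined leverage = contribution ÷ (EBIT − I) = €770,169.80 ÷ €206,795.80 = 3.7243.
%ΔEPS = DCL × %ΔSales = 3.7243 × -4.2% = -15.6%.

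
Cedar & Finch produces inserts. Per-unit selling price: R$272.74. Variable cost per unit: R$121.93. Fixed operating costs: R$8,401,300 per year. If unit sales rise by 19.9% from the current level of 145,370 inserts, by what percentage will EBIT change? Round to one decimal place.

Total contribution margin = 145,370 × R$150.81 = R$21,923,249.70.
Operating income = contribution − fixed costs = R$21,923,249.70 − R$8,401,300 = R$13,521,949.70.
Degree of operating leverage = R$21,923,249.70 / R$13,521,949.70 = 1.6213.
So EBIT moves 1.6213 × (+19.9%) = +32.3%.

+32.3%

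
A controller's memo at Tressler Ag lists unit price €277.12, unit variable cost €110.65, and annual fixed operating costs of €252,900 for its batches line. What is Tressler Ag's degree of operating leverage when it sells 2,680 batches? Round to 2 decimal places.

At 2,680 units, contribution = 2,680 × €166.47 = €446,139.60.
Operating income = contribution − fixed costs = €446,139.60 − €252,900 = €193,239.60.
So DOL = total CM / EBIT = €446,139.60 / €193,239.60 = 2.3087.

2.31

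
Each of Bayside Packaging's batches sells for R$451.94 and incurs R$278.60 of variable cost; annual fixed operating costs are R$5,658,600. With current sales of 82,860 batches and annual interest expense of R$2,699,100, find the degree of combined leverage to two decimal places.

At 82,860 units, contribution = 82,860 × R$173.34 = R$14,362,952.40.
Subtracting fixed costs: EBIT = R$14,362,952.40 − R$5,658,600 = R$8,704,352.40. Interest = R$2,699,100.00, so EBIT − I = R$6,005,252.40.
Degree of total leverage = total CM / (EBIT − interest) = R$14,362,952.40 / R$6,005,252.40 = 2.3917.

2.39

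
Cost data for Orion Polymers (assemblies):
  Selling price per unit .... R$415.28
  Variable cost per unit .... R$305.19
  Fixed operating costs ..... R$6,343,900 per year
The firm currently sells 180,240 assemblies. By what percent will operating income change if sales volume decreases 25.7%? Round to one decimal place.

Contribution at this volume is 180,240 × R$110.09 = R$19,842,621.60.
EBIT = R$19,842,621.60 − R$6,343,900 = R$13,498,721.60.
So DOL = total CM / EBIT = R$19,842,621.60 / R$13,498,721.60 = 1.4700.
%ΔEBIT = DOL × %ΔSales = 1.4700 × -25.7% = -37.8%.

-37.8%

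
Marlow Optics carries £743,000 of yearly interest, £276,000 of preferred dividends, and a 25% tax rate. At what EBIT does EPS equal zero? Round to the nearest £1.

Grossing the preferred dividend up to pre-tax terms: £276,000 / (1 − 0.25) = £368,000.00.
Financial break-even EBIT = interest + D_p ÷ (1 − t) = £743,000 + £368,000.00 = £1,111,000.00.

£1,111,000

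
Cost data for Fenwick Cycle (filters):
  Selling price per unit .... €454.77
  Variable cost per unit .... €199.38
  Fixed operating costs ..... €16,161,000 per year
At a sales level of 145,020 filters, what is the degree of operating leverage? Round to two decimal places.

Total contribution margin = 145,020 × €255.39 = €37,036,657.80.
Subtracting fixed costs: EBIT = €37,036,657.80 − €16,161,000 = €20,875,657.80.
So DOL = total CM / EBIT = €37,036,657.80 / €20,875,657.80 = 1.7742.

1.77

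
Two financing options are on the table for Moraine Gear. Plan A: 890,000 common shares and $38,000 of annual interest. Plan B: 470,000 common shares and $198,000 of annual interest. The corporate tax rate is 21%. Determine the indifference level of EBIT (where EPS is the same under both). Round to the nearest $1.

Set EPS_A = EPS_B: (EBIT − $38,000)(1 − 0.21) ÷ 890,000 = (EBIT − $198,000)(1 − 0.21) ÷ 470,000.
The (1 − t) factor cancels: (EBIT − 38,000) × 470,000 = (EBIT − 198,000) × 890,000.
Solving, EBIT = (198,000·890,000 − 38,000·470,000) / (890,000 − 470,000) = 158,360,000,000 / 420,000 = 377,047.62.

$377,048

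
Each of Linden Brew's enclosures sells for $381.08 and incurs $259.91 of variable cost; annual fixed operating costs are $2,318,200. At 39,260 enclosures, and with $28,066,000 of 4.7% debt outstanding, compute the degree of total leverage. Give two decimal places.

4.25

Contribution at this volume is 39,260 × $121.17 = $4,757,134.20.
Operating income = contribution − fixed costs = $4,757,134.20 − $2,318,200 = $2,438,934.20. Interest = $1,319,102.00, so EBIT − I = $1,119,832.20.
DCL = contribution ÷ (EBIT − I) = $4,757,134.20 ÷ $1,119,832.20 = 4.2481.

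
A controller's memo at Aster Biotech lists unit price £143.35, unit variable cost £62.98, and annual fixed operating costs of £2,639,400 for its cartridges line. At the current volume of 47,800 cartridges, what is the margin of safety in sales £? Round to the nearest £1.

Unit CM = price − variable cost = £143.35 − £62.98 = £80.37. Break-even units = £2,639,400 ÷ £80.37 = 32,840.61; break-even revenue = 32,840.61 × £143.35 = £4,707,701.75.
Current sales = 47,800 × £143.35 = £6,852,130.00.
Margin of safety = £6,852,130.00 − £4,707,701.75 = £2,144,428.

£2,144,428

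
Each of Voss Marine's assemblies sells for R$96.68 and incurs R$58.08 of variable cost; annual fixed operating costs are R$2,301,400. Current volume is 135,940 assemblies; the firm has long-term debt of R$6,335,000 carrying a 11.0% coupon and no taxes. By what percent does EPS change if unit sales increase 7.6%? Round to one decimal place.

Total contribution margin = 135,940 × R$38.60 = R$5,247,284.00.
Operating income = contribution − fixed costs = R$5,247,284.00 − R$2,301,400 = R$2,945,884.00.
After interest of R$696,850.00, pre-tax earnings = R$2,249,034.00.
DCL = total CM / (EBIT − I) = R$5,247,284.00 / R$2,249,034.00 = 2.3331.
%ΔEPS = DCL × %ΔSales = 2.3331 × +7.6% = +17.7%.

+17.7%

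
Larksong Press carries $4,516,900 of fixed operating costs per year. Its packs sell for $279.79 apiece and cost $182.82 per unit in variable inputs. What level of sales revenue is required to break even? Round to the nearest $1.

Contribution margin per unit = $279.79 − $182.82 = $96.97, a CM ratio of $96.97 ÷ $279.79 = 0.3466.
Break-even revenue = fixed costs × price ÷ CM = $4,516,900 × $279.79 ÷ $96.97 = $13,032,726.

$13,032,726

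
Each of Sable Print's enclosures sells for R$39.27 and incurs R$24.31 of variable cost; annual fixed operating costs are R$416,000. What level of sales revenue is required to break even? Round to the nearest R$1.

Contribution margin per unit = R$39.27 − R$24.31 = R$14.96, a CM ratio of R$14.96 ÷ R$39.27 = 0.3810.
Break-even revenue = fixed costs × price ÷ CM = R$416,000 × R$39.27 ÷ R$14.96 = R$1,092,000.

R$1,092,000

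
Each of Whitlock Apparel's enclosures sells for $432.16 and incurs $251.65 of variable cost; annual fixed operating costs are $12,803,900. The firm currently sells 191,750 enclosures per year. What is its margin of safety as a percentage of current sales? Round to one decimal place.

Unit CM = price − variable cost = $432.16 − $251.65 = $180.51. Break-even units = $12,803,900 ÷ $180.51 = 70,931.80; break-even revenue = 70,931.80 × $432.16 = $30,653,888.56.
Actual sales revenue = 191,750 × $432.16 = $82,866,680.00.
Margin of safety = ($82,866,680.00 − $30,653,888.56) ÷ $82,866,680.00 = 63.0%.

63.0%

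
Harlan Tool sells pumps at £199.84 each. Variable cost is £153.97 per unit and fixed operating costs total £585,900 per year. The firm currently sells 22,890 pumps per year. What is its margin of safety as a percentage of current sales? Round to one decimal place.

44.2%

Each unit contributes £199.84 − £153.97 = £45.87. Break-even units = £585,900 ÷ £45.87 = 12,773.05; break-even revenue = 12,773.05 × £199.84 = £2,552,567.17.
Current sales = 22,890 × £199.84 = £4,574,337.60.
Margin of safety = (£4,574,337.60 − £2,552,567.17) ÷ £4,574,337.60 = 44.2%.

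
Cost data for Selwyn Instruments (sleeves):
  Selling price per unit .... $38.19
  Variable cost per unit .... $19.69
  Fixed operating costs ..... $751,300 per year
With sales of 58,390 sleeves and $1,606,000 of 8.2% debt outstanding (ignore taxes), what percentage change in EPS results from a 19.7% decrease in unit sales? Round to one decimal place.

Total contribution margin = 58,390 × $18.50 = $1,080,215.00.
Operating income = contribution − fixed costs = $1,080,215.00 − $751,300 = $328,915.00.
After interest of $131,692.00, pre-tax earnings = $197,223.00.
Degree of combined leverage = contribution ÷ (EBIT − I) = $1,080,215.00 ÷ $197,223.00 = 5.4771.
EPS therefore changes by 5.4771 × (-19.7%) = -107.9%.

-107.9%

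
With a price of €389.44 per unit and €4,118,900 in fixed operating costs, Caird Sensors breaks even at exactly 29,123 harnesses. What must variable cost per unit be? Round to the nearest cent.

At break-even, FC = Q × (P − VC), so P − VC = €4,118,900 ÷ 29,123 = €141.4312.
Hence VC = price − CM = €389.44 − €141.4312 = €248.01.

€248.01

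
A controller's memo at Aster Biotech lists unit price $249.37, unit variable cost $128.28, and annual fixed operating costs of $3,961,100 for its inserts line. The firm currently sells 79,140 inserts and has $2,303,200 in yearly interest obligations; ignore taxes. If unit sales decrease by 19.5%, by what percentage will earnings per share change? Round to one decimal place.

Total contribution margin = 79,140 × $121.09 = $9,583,062.60.
Operating income = contribution − fixed costs = $9,583,062.60 − $3,961,100 = $5,621,962.60.
Interest = $2,303,200.00, so EBIT − I = $3,318,762.60.
DCL = total CM / (EBIT − I) = $9,583,062.60 / $3,318,762.60 = 2.8875.
%ΔEPS = DCL × %ΔSales = 2.8875 × -19.5% = -56.3%.

-56.3%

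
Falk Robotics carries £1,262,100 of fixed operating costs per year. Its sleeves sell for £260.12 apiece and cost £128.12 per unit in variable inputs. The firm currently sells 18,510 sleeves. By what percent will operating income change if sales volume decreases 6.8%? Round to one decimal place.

At 18,510 units, contribution = 18,510 × £132.00 = £2,443,320.00.
Subtracting fixed costs: EBIT = £2,443,320.00 − £1,262,100 = £1,181,220.00.
DOL = contribution ÷ EBIT = £2,443,320.00 ÷ £1,181,220.00 = 2.0685.
Operating income changes by 2.0685 × -6.8% = -14.1%.

-14.1%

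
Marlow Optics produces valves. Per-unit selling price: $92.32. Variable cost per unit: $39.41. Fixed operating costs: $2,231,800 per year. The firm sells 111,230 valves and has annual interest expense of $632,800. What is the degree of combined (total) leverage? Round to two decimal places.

1.95

Total contribution margin = 111,230 × $52.91 = $5,885,179.30.
Operating income = contribution − fixed costs = $5,885,179.30 − $2,231,800 = $3,653,379.30. Interest = $632,800.00, so EBIT − I = $3,020,579.30.
Degree of total leverage = total CM / (EBIT − interest) = $5,885,179.30 / $3,020,579.30 = 1.9484.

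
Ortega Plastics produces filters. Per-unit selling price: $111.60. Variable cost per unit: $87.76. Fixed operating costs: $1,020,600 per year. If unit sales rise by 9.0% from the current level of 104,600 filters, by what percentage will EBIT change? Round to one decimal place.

At 104,600 units, contribution = 104,600 × $23.84 = $2,493,664.00.
Subtracting fixed costs: EBIT = $2,493,664.00 − $1,020,600 = $1,473,064.00.
Degree of operating leverage = $2,493,664.00 / $1,473,064.00 = 1.6928.
%ΔEBIT = DOL × %ΔSales = 1.6928 × +9.0% = +15.2%.

+15.2%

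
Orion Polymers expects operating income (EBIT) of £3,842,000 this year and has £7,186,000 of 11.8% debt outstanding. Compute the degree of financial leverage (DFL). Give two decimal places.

1.28

Annual interest charges come to £847,948.00.
DFL = EBIT ÷ (EBIT − I) = £3,842,000 ÷ (£3,842,000 − £847,948.00) = £3,842,000 ÷ £2,994,052.00 = 1.2832.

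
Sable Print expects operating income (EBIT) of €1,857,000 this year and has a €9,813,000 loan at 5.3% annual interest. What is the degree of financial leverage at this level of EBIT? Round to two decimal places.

Interest = €520,089.00.
Degree of financial leverage = EBIT / (EBIT − interest) = €1,857,000 / €1,336,911.00 = 1.3890.

1.39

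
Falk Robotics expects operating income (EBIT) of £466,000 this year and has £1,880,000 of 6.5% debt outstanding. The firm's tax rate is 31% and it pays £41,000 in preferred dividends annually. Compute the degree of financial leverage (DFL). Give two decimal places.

1.64

Annual interest charges come to £122,200.00.
Preferred dividends grossed up pre-tax: £41,000 / (1 − 0.31) = £59,420.29.
DFL = EBIT ÷ [EBIT − I − D_p/(1−t)] = £466,000 ÷ [£466,000 − £122,200.00 − £59,420.29] = £466,000 ÷ £284,379.71 = 1.6387.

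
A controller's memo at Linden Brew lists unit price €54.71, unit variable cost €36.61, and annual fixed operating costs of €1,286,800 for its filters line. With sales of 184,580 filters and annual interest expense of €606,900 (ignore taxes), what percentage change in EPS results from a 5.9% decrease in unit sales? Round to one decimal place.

At 184,580 units, contribution = 184,580 × €18.10 = €3,340,898.00.
Operating income = contribution − fixed costs = €3,340,898.00 − €1,286,800 = €2,054,098.00.
Interest = €606,900.00, so EBIT − I = €1,447,198.00.
Degree of combined leverage = contribution ÷ (EBIT − I) = €3,340,898.00 ÷ €1,447,198.00 = 2.3085.
%ΔEPS = DCL × %ΔSales = 2.3085 × -5.9% = -13.6%.

-13.6%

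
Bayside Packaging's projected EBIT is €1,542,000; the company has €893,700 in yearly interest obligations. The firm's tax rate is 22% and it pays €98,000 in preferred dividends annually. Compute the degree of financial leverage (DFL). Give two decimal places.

2.95

Annual interest charges come to €893,700.00.
Preferred dividends grossed up pre-tax: €98,000 / (1 − 0.22) = €125,641.03.
DFL = EBIT ÷ [EBIT − I − D_p/(1−t)] = €1,542,000 ÷ [€1,542,000 − €893,700.00 − €125,641.03] = €1,542,000 ÷ €522,658.97 = 2.9503.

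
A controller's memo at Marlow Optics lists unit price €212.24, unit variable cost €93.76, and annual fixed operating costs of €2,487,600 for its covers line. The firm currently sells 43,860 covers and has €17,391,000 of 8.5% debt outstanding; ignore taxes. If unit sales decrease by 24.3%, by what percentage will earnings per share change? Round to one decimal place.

-102.6%

Contribution at this volume is 43,860 × €118.48 = €5,196,532.80.
Subtracting fixed costs: EBIT = €5,196,532.80 − €2,487,600 = €2,708,932.80.
After interest of €1,478,235.00, pre-tax earnings = €1,230,697.80.
Degree of combined leverage = contribution ÷ (EBIT − I) = €5,196,532.80 ÷ €1,230,697.80 = 4.2224.
EPS therefore changes by 4.2224 × (-24.3%) = -102.6%.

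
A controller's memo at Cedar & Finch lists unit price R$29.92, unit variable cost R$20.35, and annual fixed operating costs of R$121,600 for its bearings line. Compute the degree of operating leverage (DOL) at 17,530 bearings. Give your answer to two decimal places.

At 17,530 units, contribution = 17,530 × R$9.57 = R$167,762.10.
Operating income = contribution − fixed costs = R$167,762.10 − R$121,600 = R$46,162.10.
DOL = contribution ÷ EBIT = R$167,762.10 ÷ R$46,162.10 = 3.6342.

3.63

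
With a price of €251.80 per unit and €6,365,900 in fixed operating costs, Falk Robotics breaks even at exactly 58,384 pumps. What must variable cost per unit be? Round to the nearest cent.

€142.76

At break-even, FC = Q × (P − VC), so P − VC = €6,365,900 ÷ 58,384 = €109.0350.
Hence VC = price − CM = €251.80 − €109.0350 = €142.76.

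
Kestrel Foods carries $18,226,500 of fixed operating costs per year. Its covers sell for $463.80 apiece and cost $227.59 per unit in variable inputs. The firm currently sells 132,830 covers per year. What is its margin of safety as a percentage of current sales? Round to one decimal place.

Each unit contributes $463.80 − $227.59 = $236.21. Break-even units = $18,226,500 ÷ $236.21 = 77,162.27; break-even revenue = 77,162.27 × $463.80 = $35,787,861.23.
Actual sales revenue = 132,830 × $463.80 = $61,606,554.00.
Margin of safety = ($61,606,554.00 − $35,787,861.23) ÷ $61,606,554.00 = 41.9%.

41.9%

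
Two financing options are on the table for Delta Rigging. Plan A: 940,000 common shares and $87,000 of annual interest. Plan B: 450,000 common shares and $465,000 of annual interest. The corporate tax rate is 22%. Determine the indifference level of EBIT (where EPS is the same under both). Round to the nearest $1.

$812,143

Set EPS_A = EPS_B: (EBIT − $87,000)(1 − 0.22) ÷ 940,000 = (EBIT − $465,000)(1 − 0.22) ÷ 450,000.
Cancelling (1 − t) and cross-multiplying: 450,000·(EBIT − 87,000) = 940,000·(EBIT − 465,000).
Solving, EBIT = (465,000·940,000 − 87,000·450,000) / (940,000 − 450,000) = 397,950,000,000 / 490,000 = 812,142.86.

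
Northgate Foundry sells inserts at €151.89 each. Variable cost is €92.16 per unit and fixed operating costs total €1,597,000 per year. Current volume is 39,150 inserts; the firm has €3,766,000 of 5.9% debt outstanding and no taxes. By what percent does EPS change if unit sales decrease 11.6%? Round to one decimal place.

At 39,150 units, contribution = 39,150 × €59.73 = €2,338,429.50.
Subtracting fixed costs: EBIT = €2,338,429.50 − €1,597,000 = €741,429.50.
After interest of €222,194.00, pre-tax earnings = €519,235.50.
DCL = total CM / (EBIT − I) = €2,338,429.50 / €519,235.50 = 4.5036.
EPS therefore changes by 4.5036 × (-11.6%) = -52.2%.

-52.2%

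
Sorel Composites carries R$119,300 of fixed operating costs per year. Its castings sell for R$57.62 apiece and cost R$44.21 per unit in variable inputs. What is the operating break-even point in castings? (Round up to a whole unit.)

Contribution margin per unit = R$57.62 − R$44.21 = R$13.41.
Units to break even: R$119,300 ÷ R$13.41 = 8,896.35, rounded up to 8,897.

8,897 castings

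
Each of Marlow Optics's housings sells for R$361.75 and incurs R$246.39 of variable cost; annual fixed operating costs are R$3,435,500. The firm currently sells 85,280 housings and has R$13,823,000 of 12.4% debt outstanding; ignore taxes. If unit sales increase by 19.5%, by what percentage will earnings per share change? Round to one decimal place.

+40.9%

Contribution at this volume is 85,280 × R$115.36 = R$9,837,900.80.
Subtracting fixed costs: EBIT = R$9,837,900.80 − R$3,435,500 = R$6,402,400.80.
Interest = R$1,714,052.00, so EBIT − I = R$4,688,348.80.
Degree of combined leverage = contribution ÷ (EBIT − I) = R$9,837,900.80 ÷ R$4,688,348.80 = 2.0984.
%ΔEPS = DCL × %ΔSales = 2.0984 × +19.5% = +40.9%.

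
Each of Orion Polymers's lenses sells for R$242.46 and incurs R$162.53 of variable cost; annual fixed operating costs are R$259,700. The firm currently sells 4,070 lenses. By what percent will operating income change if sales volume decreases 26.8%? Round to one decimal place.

-132.9%

At 4,070 units, contribution = 4,070 × R$79.93 = R$325,315.10.
EBIT = R$325,315.10 − R$259,700 = R$65,615.10.
So DOL = total CM / EBIT = R$325,315.10 / R$65,615.10 = 4.9579.
So EBIT moves 4.9579 × (-26.8%) = -132.9%.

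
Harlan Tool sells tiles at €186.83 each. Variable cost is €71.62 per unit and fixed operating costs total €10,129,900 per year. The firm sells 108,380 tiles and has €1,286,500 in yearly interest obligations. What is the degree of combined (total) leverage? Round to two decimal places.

At 108,380 units, contribution = 108,380 × €115.21 = €12,486,459.80.
Operating income = contribution − fixed costs = €12,486,459.80 − €10,129,900 = €2,356,559.80. Interest = €1,286,500.00.
DOL = €12,486,459.80 ÷ €2,356,559.80 = 5.2986; DFL = €2,356,559.80 ÷ €1,070,059.80 = 2.2023.
Combined leverage = 5.2986 × 2.2023 = 11.6691.

11.67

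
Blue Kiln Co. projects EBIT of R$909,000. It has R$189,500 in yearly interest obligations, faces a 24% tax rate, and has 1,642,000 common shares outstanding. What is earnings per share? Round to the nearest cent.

Interest = R$189,500.00, so EBT = R$909,000 − R$189,500.00 = R$719,500.00.
After tax at 24%: net income = R$719,500.00 × 0.76 = R$546,820.00.
Per share: R$546,820.00 / 1,642,000 shares = R$0.33.

R$0.33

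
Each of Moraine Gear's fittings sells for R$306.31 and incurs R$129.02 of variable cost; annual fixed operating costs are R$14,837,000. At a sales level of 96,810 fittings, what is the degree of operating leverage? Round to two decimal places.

Contribution at this volume is 96,810 × R$177.29 = R$17,163,444.90.
Operating income = contribution − fixed costs = R$17,163,444.90 − R$14,837,000 = R$2,326,444.90.
Degree of operating leverage = R$17,163,444.90 / R$2,326,444.90 = 7.3775.

7.38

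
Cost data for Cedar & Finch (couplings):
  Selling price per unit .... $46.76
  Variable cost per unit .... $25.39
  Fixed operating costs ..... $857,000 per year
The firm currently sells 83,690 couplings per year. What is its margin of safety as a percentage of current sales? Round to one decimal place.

52.1%

Contribution margin per unit = $46.76 − $25.39 = $21.37. Break-even units = $857,000 ÷ $21.37 = 40,102.95; break-even revenue = 40,102.95 × $46.76 = $1,875,213.85.
Actual sales revenue = 83,690 × $46.76 = $3,913,344.40.
Margin of safety = ($3,913,344.40 − $1,875,213.85) ÷ $3,913,344.40 = 52.1%.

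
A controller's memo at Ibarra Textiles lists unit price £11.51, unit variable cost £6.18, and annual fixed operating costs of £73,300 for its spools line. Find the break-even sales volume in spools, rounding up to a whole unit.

13,753 spools

Contribution margin per unit = £11.51 − £6.18 = £5.33.
Break-even Q = £73,300 / £5.33 = 13,752.35 → 13,753 spools.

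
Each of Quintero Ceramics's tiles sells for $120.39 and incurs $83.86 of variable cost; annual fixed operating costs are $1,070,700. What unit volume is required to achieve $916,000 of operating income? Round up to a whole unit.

Contribution margin per unit = $120.39 − $83.86 = $36.53.
Units = (FC + target) / CM = ($1,070,700 + $916,000) / $36.53 = 54,385.44, so 54,386 tiles.

54,386 tiles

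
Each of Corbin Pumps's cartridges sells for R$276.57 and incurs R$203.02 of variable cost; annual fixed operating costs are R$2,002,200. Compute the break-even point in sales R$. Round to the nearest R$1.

Contribution margin per unit = R$276.57 − R$203.02 = R$73.55, a CM ratio of R$73.55 ÷ R$276.57 = 0.2659.
Break-even revenue = fixed costs × price ÷ CM = R$2,002,200 × R$276.57 ÷ R$73.55 = R$7,528,871.

R$7,528,871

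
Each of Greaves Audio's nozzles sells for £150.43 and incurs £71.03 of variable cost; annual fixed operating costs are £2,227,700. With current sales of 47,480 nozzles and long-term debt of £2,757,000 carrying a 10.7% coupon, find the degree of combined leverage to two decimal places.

At 47,480 units, contribution = 47,480 × £79.40 = £3,769,912.00.
Subtracting fixed costs: EBIT = £3,769,912.00 − £2,227,700 = £1,542,212.00. Interest = £294,999.00.
DOL = £3,769,912.00 ÷ £1,542,212.00 = 2.4445; DFL = £1,542,212.00 ÷ £1,247,213.00 = 1.2365.
DCL = DOL × DFL = 2.4445 × 1.2365 = 3.0226.

3.02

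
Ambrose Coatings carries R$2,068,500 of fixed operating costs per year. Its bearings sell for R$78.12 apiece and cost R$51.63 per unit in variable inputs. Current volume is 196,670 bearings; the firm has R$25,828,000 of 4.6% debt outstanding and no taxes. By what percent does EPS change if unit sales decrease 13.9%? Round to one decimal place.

At 196,670 units, contribution = 196,670 × R$26.49 = R$5,209,788.30.
Subtracting fixed costs: EBIT = R$5,209,788.30 − R$2,068,500 = R$3,141,288.30.
After interest of R$1,188,088.00, pre-tax earnings = R$1,953,200.30.
DCL = total CM / (EBIT − I) = R$5,209,788.30 / R$1,953,200.30 = 2.6673.
%ΔEPS = DCL × %ΔSales = 2.6673 × -13.9% = -37.1%.

-37.1%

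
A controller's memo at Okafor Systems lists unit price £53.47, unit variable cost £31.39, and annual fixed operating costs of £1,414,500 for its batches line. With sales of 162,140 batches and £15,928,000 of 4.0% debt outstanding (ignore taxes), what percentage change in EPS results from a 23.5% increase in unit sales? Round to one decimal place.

+55.0%

Contribution at this volume is 162,140 × £22.08 = £3,580,051.20.
Operating income = contribution − fixed costs = £3,580,051.20 − £1,414,500 = £2,165,551.20.
Interest = £637,120.00, so EBIT − I = £1,528,431.20.
Degree of combined leverage = contribution ÷ (EBIT − I) = £3,580,051.20 ÷ £1,528,431.20 = 2.3423.
%ΔEPS = DCL × %ΔSales = 2.3423 × +23.5% = +55.0%.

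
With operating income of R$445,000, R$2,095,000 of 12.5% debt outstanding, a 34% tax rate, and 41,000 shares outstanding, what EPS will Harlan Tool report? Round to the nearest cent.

R$2.95

Interest = R$261,875.00, so EBT = R$445,000 − R$261,875.00 = R$183,125.00.
Net income = R$183,125.00 × (1 − 0.34) = R$120,862.50.
EPS = R$120,862.50 ÷ 41,000 = R$2.95.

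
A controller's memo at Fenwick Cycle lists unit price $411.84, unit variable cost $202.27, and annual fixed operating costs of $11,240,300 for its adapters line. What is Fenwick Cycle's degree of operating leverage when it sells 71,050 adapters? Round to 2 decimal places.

At 71,050 units, contribution = 71,050 × $209.57 = $14,889,948.50.
Subtracting fixed costs: EBIT = $14,889,948.50 − $11,240,300 = $3,649,648.50.
DOL = contribution ÷ EBIT = $14,889,948.50 ÷ $3,649,648.50 = 4.0798.

4.08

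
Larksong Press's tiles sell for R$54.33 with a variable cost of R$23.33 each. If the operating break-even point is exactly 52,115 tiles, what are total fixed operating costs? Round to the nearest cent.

Each unit contributes R$54.33 − R$23.33 = R$31.00.
Since BE = FC / CM, FC = 52,115 × R$31.00 = R$1,615,565.00.

R$1,615,565.00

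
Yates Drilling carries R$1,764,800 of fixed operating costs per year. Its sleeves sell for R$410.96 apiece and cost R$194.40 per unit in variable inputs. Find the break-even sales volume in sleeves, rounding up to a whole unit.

8,150 sleeves

Contribution margin per unit = R$410.96 − R$194.40 = R$216.56.
Units to break even: R$1,764,800 ÷ R$216.56 = 8,149.24, rounded up to 8,150.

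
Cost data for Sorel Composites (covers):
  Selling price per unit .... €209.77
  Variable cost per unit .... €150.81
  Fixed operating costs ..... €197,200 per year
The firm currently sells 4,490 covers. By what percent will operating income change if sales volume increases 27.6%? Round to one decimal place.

+108.2%

Contribution at this volume is 4,490 × €58.96 = €264,730.40.
Operating income = contribution − fixed costs = €264,730.40 − €197,200 = €67,530.40.
Degree of operating leverage = €264,730.40 / €67,530.40 = 3.9202.
So EBIT moves 3.9202 × (+27.6%) = +108.2%.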